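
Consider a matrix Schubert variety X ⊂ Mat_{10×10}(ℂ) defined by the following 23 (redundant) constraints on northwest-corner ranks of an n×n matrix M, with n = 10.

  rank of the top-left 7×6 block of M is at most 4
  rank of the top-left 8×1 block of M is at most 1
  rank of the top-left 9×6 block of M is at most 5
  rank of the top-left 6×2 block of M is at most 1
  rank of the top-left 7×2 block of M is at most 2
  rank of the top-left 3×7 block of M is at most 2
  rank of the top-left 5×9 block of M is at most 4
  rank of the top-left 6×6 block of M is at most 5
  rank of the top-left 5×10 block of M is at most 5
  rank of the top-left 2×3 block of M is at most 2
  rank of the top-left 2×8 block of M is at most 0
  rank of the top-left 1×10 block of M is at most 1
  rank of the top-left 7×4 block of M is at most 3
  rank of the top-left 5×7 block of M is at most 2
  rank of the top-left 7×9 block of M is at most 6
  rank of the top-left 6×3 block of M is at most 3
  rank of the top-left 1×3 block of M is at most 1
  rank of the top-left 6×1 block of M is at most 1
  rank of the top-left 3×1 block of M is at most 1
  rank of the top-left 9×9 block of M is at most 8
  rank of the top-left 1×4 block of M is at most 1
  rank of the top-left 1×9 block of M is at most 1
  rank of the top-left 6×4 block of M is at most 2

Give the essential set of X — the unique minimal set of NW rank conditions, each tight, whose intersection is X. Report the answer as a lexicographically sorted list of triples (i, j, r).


Recovering R(i,j) via the rank-extension bound from the 23 conditions:

  R[1]: 0 | 0 | 0 | 0 | 0 | 0 | 0 | 0 | 1 | 1
  R[2]: 0 | 0 | 0 | 0 | 0 | 0 | 0 | 0 | 1 | 2
  R[3]: 1 | 1 | 1 | 1 | 1 | 1 | 1 | 1 | 2 | 3
  R[4]: 1 | 1 | 2 | 2 | 2 | 2 | 2 | 2 | 3 | 4
  R[5]: 1 | 1 | 2 | 2 | 2 | 2 | 2 | 3 | 4 | 5
  R[6]: 1 | 1 | 2 | 2 | 3 | 3 | 3 | 4 | 5 | 6
  R[7]: 1 | 2 | 3 | 3 | 4 | 4 | 4 | 5 | 6 | 7
  R[8]: 1 | 2 | 3 | 4 | 5 | 5 | 5 | 6 | 7 | 8
  R[9]: 1 | 2 | 3 | 4 | 5 | 5 | 6 | 7 | 8 | 9
  R[10]: 1 | 2 | 3 | 4 | 5 | 6 | 7 | 8 | 9 | 10

second differences of R give the permutation w = (9, 10, 1, 3, 8, 5, 2, 4, 7, 6).

Rothe diagram D(w) (25 cells), 5 SE-corners (essential conditions):

[(2, 8, 0), (5, 7, 2), (6, 2, 1), (6, 4, 2), (9, 6, 5)]


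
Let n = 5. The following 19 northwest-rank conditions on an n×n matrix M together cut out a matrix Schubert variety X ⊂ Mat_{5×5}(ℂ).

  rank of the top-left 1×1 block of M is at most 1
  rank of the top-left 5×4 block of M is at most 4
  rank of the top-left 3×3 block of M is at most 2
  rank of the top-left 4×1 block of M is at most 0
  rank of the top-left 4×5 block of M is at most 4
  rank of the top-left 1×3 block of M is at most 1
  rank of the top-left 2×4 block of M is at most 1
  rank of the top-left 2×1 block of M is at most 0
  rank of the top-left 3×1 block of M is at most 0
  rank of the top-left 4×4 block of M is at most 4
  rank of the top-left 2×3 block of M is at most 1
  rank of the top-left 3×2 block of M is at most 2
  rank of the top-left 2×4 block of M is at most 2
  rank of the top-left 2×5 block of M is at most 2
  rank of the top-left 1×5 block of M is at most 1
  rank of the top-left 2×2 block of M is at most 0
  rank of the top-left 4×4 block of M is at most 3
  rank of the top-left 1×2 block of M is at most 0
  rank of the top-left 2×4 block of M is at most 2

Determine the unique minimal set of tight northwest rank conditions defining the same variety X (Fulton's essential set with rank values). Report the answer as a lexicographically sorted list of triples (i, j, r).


Propagating the 19 rank bounds to every northwest block:

  R[1]: 0 0 1 1 1
  R[2]: 0 0 1 1 2
  R[3]: 0 1 2 2 3
  R[4]: 0 1 2 3 4
  R[5]: 1 2 3 4 5

so w = (3, 5, 2, 4, 1).

Fulton essential set (3 of the 7 Rothe cells):

[(2, 2, 0), (2, 4, 1), (4, 1, 0)]


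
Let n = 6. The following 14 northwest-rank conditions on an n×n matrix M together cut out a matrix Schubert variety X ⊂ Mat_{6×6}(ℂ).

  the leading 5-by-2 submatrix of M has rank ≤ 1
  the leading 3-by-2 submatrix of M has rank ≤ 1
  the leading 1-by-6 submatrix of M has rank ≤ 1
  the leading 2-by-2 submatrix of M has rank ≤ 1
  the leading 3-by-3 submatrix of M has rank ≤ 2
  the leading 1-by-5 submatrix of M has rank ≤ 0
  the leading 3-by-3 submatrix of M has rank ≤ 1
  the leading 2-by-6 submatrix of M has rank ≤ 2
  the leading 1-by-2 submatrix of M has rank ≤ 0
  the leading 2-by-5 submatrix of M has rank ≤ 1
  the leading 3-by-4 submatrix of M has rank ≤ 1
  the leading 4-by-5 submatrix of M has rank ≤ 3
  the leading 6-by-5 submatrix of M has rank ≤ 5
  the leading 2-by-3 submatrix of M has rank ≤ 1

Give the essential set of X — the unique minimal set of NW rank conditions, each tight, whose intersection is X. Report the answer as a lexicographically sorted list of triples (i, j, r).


The tightest implied rank at each (i,j), from the 14 conditions:

  row 1: 0 | 0 | 0 | 0 | 0 | 1
  row 2: 1 | 1 | 1 | 1 | 1 | 2
  row 3: 1 | 1 | 1 | 1 | 2 | 3
  row 4: 1 | 1 | 2 | 2 | 3 | 4
  row 5: 1 | 1 | 2 | 3 | 4 | 5
  row 6: 1 | 2 | 3 | 4 | 5 | 6

second differences of R give the permutation w = (6, 1, 5, 3, 4, 2).

3 SE-corners of the 10-cell Rothe diagram give Ess(w):

[(1, 5, 0), (3, 4, 1), (5, 2, 1)]


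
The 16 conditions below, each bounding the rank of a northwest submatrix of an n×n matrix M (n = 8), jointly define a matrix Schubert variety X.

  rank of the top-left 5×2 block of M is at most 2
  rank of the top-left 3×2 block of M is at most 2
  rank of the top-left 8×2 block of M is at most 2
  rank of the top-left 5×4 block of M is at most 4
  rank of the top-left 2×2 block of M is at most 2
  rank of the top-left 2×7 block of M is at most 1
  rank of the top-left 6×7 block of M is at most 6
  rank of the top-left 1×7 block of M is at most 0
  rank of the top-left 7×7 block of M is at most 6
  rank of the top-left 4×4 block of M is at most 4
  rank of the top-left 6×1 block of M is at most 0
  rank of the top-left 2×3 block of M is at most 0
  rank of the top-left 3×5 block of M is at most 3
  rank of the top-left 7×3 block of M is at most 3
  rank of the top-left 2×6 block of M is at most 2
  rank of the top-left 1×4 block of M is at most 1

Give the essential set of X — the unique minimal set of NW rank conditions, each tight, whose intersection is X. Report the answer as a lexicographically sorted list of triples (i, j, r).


Recovering R(i,j) via the rank-extension bound from the 16 conditions:

  row 1: 0 | 0 | 0 | 0 | 0 | 0 | 0 | 1
  row 2: 0 | 0 | 0 | 1 | 1 | 1 | 1 | 2
  row 3: 0 | 1 | 1 | 2 | 2 | 2 | 2 | 3
  row 4: 0 | 1 | 2 | 3 | 3 | 3 | 3 | 4
  row 5: 0 | 1 | 2 | 3 | 4 | 4 | 4 | 5
  row 6: 0 | 1 | 2 | 3 | 4 | 5 | 5 | 6
  row 7: 1 | 2 | 3 | 4 | 5 | 6 | 6 | 7
  row 8: 1 | 2 | 3 | 4 | 5 | 6 | 7 | 8

so w = (8, 4, 2, 3, 5, 6, 1, 7).

Rothe diagram D(w) (14 cells), 3 SE-corners (essential conditions):

[(1, 7, 0), (2, 3, 0), (6, 1, 0)]


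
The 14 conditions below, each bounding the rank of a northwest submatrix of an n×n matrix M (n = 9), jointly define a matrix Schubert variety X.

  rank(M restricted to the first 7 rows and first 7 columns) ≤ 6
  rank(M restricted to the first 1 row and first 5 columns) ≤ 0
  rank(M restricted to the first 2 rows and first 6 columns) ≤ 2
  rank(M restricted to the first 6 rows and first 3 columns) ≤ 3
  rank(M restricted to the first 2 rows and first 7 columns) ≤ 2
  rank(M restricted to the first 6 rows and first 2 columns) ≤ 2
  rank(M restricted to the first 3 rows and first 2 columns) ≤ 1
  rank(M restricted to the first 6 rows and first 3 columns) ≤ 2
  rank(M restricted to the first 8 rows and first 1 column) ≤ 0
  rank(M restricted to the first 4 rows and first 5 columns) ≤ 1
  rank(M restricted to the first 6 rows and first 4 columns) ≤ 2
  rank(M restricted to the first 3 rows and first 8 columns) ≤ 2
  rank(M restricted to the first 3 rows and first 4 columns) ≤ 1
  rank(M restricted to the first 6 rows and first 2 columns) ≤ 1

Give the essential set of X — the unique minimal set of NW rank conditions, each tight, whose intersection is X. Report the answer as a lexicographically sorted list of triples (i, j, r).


Reconstructing r_w from the 14 given conditions:

  0, 0, 0, 0, 0, 1, 1, 1, 1
  0, 1, 1, 1, 1, 2, 2, 2, 2
  0, 1, 1, 1, 1, 2, 2, 2, 3
  0, 1, 1, 1, 1, 2, 3, 3, 4
  0, 1, 2, 2, 2, 3, 4, 4, 5
  0, 1, 2, 2, 3, 4, 5, 5, 6
  0, 1, 2, 3, 4, 5, 6, 6, 7
  0, 1, 2, 3, 4, 5, 6, 7, 8
  1, 2, 3, 4, 5, 6, 7, 8, 9

hence w(1..9) = (6, 2, 9, 7, 3, 5, 4, 8, 1).

D(w) has 21 cells with 5 SE-corners; essential set:

[(1, 5, 0), (3, 8, 2), (4, 5, 1), (6, 4, 2), (8, 1, 0)]


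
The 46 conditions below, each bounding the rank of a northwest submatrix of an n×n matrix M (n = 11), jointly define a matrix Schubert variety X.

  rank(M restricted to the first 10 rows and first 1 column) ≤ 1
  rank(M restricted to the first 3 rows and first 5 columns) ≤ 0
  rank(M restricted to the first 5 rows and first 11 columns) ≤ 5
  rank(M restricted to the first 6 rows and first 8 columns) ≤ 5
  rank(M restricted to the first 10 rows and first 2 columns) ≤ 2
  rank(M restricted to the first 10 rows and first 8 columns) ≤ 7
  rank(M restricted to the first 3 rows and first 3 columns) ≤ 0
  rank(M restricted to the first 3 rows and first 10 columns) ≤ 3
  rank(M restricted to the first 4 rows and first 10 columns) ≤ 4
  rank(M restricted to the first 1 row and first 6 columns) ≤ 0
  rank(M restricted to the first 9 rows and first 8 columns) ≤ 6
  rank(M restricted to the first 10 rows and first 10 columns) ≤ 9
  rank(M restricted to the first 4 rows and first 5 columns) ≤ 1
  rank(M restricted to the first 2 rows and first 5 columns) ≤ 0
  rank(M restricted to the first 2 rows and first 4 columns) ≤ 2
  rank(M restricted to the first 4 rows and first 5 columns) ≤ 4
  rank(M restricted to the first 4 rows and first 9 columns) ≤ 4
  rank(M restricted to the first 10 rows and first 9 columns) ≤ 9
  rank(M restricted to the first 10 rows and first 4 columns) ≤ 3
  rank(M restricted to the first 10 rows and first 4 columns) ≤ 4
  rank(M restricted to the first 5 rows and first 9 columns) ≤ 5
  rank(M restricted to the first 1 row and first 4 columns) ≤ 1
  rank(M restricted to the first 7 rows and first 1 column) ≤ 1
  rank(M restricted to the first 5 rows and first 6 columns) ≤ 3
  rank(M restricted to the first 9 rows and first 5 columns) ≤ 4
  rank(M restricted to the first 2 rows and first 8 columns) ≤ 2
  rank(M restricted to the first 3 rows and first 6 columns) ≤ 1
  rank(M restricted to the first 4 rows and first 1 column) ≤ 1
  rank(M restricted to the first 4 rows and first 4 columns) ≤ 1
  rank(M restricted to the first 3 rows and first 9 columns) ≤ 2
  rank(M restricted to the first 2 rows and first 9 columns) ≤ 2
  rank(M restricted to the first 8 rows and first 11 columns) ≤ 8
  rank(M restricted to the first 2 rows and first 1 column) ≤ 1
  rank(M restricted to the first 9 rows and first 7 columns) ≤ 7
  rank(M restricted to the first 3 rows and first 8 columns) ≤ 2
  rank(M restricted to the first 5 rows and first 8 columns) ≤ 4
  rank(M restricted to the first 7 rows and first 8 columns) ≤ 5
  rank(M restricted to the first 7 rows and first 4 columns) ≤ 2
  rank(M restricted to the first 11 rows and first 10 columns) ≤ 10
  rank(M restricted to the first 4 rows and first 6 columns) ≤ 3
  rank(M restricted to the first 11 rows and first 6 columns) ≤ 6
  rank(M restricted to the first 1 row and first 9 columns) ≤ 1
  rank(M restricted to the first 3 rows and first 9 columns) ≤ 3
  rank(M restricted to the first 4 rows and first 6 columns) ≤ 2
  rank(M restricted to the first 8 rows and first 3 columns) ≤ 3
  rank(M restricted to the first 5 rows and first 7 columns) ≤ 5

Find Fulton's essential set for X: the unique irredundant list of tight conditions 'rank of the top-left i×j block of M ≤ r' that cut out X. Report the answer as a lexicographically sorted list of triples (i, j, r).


Propagating the 46 rank bounds to every northwest block:

  0  0  0  0  0  0  1  1  1  1  1
  0  0  0  0  0  1  2  2  2  2  2
  0  0  0  0  0  1  2  2  2  3  3
  1  1  1  1  1  2  3  3  3  4  4
  1  2  2  2  2  3  4  4  4  5  5
  1  2  2  2  3  4  5  5  5  6  6
  1  2  2  2  3  4  5  5  6  7  7
  1  2  3  3  4  5  6  6  7  8  8
  1  2  3  3  4  5  6  6  7  8  9
  1  2  3  3  4  5  6  7  8  9  10
  1  2  3  4  5  6  7  8  9  10  11

second differences of R give the permutation w = (7, 6, 10, 1, 2, 5, 9, 3, 11, 8, 4).

ℓ(w)=26; the 7 essential cells (i,j,r):

[(1, 6, 0), (3, 5, 0), (3, 9, 2), (7, 4, 2), (7, 8, 5), (9, 8, 6), (10, 4, 3)]


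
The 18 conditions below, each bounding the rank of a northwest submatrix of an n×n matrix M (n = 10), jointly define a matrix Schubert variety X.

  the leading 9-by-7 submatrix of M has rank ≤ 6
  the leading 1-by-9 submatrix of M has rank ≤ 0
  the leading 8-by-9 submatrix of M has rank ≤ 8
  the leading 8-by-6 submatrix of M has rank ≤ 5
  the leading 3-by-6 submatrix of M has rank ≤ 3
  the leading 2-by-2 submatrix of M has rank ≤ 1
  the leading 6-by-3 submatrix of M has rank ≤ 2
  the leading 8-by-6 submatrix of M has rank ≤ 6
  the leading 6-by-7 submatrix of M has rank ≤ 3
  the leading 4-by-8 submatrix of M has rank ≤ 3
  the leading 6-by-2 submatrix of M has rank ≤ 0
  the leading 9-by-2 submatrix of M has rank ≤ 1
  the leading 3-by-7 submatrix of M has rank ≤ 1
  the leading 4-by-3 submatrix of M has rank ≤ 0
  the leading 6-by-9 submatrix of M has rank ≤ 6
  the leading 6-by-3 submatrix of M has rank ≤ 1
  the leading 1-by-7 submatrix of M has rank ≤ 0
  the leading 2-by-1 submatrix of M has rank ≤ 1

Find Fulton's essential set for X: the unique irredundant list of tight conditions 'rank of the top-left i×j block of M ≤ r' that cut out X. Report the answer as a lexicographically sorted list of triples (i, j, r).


Recovering R(i,j) via the rank-extension bound from the 18 conditions:

  row 1: 0, 0, 0, 0, 0, 0, 0, 0, 0, 1
  row 2: 0, 0, 0, 1, 1, 1, 1, 1, 1, 2
  row 3: 0, 0, 0, 1, 1, 1, 1, 2, 2, 3
  row 4: 0, 0, 0, 1, 2, 2, 2, 3, 3, 4
  row 5: 0, 0, 1, 2, 3, 3, 3, 4, 4, 5
  row 6: 0, 0, 1, 2, 3, 3, 3, 4, 5, 6
  row 7: 1, 1, 2, 3, 4, 4, 4, 5, 6, 7
  row 8: 1, 1, 2, 3, 4, 5, 5, 6, 7, 8
  row 9: 1, 1, 2, 3, 4, 5, 6, 7, 8, 9
  row 10: 1, 2, 3, 4, 5, 6, 7, 8, 9, 10

so w = (10, 4, 8, 5, 3, 9, 1, 6, 7, 2).

Rothe diagram D(w) (29 cells), 6 SE-corners (essential conditions):

[(1, 9, 0), (3, 7, 1), (4, 3, 0), (6, 2, 0), (6, 7, 3), (9, 2, 1)]


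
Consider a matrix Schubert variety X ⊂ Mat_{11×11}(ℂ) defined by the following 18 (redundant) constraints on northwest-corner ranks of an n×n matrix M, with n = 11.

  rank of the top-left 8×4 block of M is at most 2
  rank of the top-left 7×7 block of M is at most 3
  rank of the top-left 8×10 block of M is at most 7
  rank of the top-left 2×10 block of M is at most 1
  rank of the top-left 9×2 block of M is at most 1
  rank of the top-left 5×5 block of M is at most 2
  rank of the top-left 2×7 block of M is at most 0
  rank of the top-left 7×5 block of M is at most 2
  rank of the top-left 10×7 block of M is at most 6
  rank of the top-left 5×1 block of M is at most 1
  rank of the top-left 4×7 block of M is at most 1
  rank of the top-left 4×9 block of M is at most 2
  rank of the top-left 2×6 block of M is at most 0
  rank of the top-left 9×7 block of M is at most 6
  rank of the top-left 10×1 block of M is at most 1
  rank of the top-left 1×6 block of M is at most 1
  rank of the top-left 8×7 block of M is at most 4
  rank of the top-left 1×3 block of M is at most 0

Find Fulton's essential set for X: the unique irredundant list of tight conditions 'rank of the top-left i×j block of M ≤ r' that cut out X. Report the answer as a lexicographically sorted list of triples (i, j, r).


Rank table r_w(11×11) implied by the 18 constraints:

  row 1: 0 0 0 0 0 0 0 1 1 1 1
  row 2: 0 0 0 0 0 0 0 1 1 1 2
  row 3: 1 1 1 1 1 1 1 2 2 2 3
  row 4: 1 1 1 1 1 1 1 2 2 3 4
  row 5: 1 1 2 2 2 2 2 3 3 4 5
  row 6: 1 1 2 2 2 3 3 4 4 5 6
  row 7: 1 1 2 2 2 3 3 4 5 6 7
  row 8: 1 1 2 2 3 4 4 5 6 7 8
  row 9: 1 1 2 3 4 5 5 6 7 8 9
  row 10: 1 2 3 4 5 6 6 7 8 9 10
  row 11: 1 2 3 4 5 6 7 8 9 10 11

reading off 1-entries of Δ²R: w = (8, 11, 1, 10, 3, 6, 9, 5, 4, 2, 7).

Rothe diagram D(w) (34 cells), 8 SE-corners (essential conditions):

[(2, 7, 0), (2, 10, 1), (4, 7, 1), (4, 9, 2), (7, 5, 2), (7, 7, 3), (8, 4, 2), (9, 2, 1)]


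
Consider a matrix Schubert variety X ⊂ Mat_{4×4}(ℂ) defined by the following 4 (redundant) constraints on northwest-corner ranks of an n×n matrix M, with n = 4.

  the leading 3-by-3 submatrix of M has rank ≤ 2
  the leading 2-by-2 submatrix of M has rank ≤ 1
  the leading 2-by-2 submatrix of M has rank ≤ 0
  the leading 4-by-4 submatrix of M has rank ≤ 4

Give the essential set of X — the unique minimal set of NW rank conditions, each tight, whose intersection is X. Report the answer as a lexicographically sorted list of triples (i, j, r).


Rank table r_w(4×4) implied by the 4 constraints:

  i=1: 0 | 0 | 1 | 1
  i=2: 0 | 0 | 1 | 2
  i=3: 1 | 1 | 2 | 3
  i=4: 1 | 2 | 3 | 4

giving w = (3, 4, 1, 2) via Δ²R.

ℓ(w)=4; the 1 essential cell (i,j,r):

[(2, 2, 0)]


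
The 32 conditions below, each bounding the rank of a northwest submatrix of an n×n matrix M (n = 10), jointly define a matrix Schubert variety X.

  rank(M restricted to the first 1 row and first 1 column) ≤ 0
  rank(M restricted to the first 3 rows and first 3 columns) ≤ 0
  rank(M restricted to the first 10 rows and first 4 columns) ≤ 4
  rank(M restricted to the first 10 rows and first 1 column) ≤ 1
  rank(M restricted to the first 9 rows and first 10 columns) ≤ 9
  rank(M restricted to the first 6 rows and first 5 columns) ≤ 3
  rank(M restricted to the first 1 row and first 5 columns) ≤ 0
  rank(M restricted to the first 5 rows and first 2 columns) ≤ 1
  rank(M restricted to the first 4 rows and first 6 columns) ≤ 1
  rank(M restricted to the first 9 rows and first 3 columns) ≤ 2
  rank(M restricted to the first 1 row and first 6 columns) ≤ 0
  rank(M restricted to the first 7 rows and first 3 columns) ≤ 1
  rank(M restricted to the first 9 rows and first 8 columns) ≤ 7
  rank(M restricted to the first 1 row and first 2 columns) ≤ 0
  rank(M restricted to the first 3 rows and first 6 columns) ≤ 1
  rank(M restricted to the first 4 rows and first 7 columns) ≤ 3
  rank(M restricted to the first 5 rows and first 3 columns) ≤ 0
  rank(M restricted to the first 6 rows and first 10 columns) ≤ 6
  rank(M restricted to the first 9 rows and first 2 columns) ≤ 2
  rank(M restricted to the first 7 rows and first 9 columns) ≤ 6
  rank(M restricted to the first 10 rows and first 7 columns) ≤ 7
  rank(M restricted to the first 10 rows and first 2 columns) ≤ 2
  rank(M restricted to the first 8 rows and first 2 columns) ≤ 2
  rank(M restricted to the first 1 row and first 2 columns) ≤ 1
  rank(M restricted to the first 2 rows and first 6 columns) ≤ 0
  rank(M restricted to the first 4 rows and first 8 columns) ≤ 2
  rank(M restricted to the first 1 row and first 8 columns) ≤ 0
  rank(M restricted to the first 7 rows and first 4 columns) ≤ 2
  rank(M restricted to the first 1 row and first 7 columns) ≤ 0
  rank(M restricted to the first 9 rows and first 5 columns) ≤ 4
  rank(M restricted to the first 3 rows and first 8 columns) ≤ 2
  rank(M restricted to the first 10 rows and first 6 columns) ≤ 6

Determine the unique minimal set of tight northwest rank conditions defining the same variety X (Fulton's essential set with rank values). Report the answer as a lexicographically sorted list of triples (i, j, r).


Recovering R(i,j) via the rank-extension bound from the 32 conditions:

  i=1: 0 | 0 | 0 | 0 | 0 | 0 | 0 | 0 | 1 | 1
  i=2: 0 | 0 | 0 | 0 | 0 | 0 | 1 | 1 | 2 | 2
  i=3: 0 | 0 | 0 | 1 | 1 | 1 | 2 | 2 | 3 | 3
  i=4: 0 | 0 | 0 | 1 | 1 | 1 | 2 | 2 | 3 | 4
  i=5: 0 | 0 | 0 | 1 | 2 | 2 | 3 | 3 | 4 | 5
  i=6: 1 | 1 | 1 | 2 | 3 | 3 | 4 | 4 | 5 | 6
  i=7: 1 | 1 | 1 | 2 | 3 | 4 | 5 | 5 | 6 | 7
  i=8: 1 | 2 | 2 | 3 | 4 | 5 | 6 | 6 | 7 | 8
  i=9: 1 | 2 | 2 | 3 | 4 | 5 | 6 | 7 | 8 | 9
  i=10: 1 | 2 | 3 | 4 | 5 | 6 | 7 | 8 | 9 | 10

hence w(1..10) = (9, 7, 4, 10, 5, 1, 6, 2, 8, 3).

Fulton essential set (7 of the 29 Rothe cells):

[(1, 8, 0), (2, 6, 0), (4, 6, 1), (4, 8, 2), (5, 3, 0), (7, 3, 1), (9, 3, 2)]


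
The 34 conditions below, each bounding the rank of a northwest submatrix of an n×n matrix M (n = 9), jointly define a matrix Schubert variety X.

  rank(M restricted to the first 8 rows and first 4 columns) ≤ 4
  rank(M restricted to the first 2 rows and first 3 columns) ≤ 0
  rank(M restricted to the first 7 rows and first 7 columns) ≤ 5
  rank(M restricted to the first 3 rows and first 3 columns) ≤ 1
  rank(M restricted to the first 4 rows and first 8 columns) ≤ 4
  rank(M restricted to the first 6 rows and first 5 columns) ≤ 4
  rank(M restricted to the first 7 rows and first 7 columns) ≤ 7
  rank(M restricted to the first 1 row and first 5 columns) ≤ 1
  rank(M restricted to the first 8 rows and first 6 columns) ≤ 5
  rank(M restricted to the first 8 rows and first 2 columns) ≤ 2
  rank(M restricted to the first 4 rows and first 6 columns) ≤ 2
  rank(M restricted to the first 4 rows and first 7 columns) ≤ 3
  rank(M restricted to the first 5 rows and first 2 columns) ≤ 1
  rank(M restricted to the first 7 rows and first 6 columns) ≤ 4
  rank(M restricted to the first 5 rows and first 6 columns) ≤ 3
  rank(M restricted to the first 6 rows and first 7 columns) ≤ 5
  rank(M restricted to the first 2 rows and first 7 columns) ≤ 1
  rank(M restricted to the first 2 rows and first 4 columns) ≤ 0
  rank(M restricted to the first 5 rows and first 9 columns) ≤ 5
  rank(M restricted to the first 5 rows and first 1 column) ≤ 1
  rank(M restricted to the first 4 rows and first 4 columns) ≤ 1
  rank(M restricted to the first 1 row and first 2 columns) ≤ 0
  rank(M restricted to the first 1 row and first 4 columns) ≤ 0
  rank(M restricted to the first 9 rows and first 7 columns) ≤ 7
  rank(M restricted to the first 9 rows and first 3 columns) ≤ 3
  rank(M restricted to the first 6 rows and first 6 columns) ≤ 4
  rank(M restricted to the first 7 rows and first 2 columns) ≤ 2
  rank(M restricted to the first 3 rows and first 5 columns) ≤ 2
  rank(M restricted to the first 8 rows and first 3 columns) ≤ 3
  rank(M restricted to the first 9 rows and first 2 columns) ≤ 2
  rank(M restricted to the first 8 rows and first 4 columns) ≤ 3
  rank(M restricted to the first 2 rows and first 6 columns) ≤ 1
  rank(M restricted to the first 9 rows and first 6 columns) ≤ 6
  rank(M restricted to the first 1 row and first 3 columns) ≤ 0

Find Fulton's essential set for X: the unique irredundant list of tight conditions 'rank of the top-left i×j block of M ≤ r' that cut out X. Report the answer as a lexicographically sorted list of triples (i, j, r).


The tightest implied rank at each (i,j), from the 34 conditions:

  R[1]: 0 0 0 0 1 1 1 1 1
  R[2]: 0 0 0 0 1 1 1 2 2
  R[3]: 1 1 1 1 2 2 2 3 3
  R[4]: 1 1 1 1 2 2 3 4 4
  R[5]: 1 1 2 2 3 3 4 5 5
  R[6]: 1 2 3 3 4 4 5 6 6
  R[7]: 1 2 3 3 4 4 5 6 7
  R[8]: 1 2 3 3 4 5 6 7 8
  R[9]: 1 2 3 4 5 6 7 8 9

so w = (5, 8, 1, 7, 3, 2, 9, 6, 4).

ℓ(w)=18; the 7 essential cells (i,j,r):

[(2, 4, 0), (2, 7, 1), (4, 4, 1), (4, 6, 2), (5, 2, 1), (7, 6, 4), (8, 4, 3)]


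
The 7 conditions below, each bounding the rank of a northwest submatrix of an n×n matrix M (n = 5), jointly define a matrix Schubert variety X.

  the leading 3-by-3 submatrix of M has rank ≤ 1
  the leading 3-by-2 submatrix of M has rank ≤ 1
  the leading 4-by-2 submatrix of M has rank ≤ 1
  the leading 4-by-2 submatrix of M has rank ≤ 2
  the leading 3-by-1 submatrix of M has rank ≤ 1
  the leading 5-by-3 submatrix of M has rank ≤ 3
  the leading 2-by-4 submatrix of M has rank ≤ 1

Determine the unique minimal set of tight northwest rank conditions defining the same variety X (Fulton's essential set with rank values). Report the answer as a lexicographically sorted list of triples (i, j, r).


Reconstructing r_w from the 7 given conditions:

  i=1: 1, 1, 1, 1, 1
  i=2: 1, 1, 1, 1, 2
  i=3: 1, 1, 1, 2, 3
  i=4: 1, 1, 2, 3, 4
  i=5: 1, 2, 3, 4, 5

so w = (1, 5, 4, 3, 2).

D(w) has 6 cells with 3 SE-corners; essential set:

[(2, 4, 1), (3, 3, 1), (4, 2, 1)]


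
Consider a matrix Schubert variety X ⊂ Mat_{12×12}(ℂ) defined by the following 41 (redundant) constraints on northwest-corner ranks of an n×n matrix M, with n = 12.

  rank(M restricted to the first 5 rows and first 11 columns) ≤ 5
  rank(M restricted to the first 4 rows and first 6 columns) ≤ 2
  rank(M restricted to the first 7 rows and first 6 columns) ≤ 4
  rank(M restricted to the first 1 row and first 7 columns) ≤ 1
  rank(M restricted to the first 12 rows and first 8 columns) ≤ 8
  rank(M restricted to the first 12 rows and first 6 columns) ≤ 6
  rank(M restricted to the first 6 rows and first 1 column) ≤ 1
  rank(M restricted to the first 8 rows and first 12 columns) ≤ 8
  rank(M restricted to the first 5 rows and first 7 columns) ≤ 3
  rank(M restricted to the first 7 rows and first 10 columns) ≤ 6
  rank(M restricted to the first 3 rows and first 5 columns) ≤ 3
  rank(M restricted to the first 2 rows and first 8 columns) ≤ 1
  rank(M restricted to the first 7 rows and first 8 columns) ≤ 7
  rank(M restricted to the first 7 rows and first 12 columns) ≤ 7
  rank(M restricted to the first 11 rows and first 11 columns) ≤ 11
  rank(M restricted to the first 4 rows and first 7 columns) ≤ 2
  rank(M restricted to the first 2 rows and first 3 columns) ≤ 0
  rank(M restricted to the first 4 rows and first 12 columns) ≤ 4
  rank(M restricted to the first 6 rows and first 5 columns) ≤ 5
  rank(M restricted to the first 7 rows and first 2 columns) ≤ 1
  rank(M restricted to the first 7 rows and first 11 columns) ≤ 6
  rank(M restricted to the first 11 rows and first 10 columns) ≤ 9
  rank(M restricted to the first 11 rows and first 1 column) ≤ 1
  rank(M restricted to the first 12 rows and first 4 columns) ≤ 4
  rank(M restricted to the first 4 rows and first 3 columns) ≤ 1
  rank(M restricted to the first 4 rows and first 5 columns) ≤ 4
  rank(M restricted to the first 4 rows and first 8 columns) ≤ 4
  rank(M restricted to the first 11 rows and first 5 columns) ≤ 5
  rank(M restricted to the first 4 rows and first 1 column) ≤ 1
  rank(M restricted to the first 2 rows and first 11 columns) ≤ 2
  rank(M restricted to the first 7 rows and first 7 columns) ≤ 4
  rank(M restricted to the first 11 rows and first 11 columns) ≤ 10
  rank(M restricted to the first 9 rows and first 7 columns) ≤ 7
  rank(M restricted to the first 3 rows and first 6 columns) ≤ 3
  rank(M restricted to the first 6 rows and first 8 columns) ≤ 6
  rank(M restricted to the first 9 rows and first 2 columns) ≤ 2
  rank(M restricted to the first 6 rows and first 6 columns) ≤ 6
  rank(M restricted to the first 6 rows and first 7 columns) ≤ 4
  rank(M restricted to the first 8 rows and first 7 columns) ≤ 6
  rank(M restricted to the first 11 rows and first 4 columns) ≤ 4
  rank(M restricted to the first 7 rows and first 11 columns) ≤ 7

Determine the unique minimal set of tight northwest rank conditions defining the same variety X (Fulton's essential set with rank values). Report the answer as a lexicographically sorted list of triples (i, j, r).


Rank table r_w(12×12) implied by the 41 constraints:

  i=1: 0 | 0 | 0 | 1 | 1 | 1 | 1 | 1 | 1 | 1 | 1 | 1
  i=2: 0 | 0 | 0 | 1 | 1 | 1 | 1 | 1 | 2 | 2 | 2 | 2
  i=3: 1 | 1 | 1 | 2 | 2 | 2 | 2 | 2 | 3 | 3 | 3 | 3
  i=4: 1 | 1 | 1 | 2 | 2 | 2 | 2 | 3 | 4 | 4 | 4 | 4
  i=5: 1 | 1 | 2 | 3 | 3 | 3 | 3 | 4 | 5 | 5 | 5 | 5
  i=6: 1 | 1 | 2 | 3 | 4 | 4 | 4 | 5 | 6 | 6 | 6 | 6
  i=7: 1 | 1 | 2 | 3 | 4 | 4 | 4 | 5 | 6 | 6 | 6 | 7
  i=8: 1 | 2 | 3 | 4 | 5 | 5 | 5 | 6 | 7 | 7 | 7 | 8
  i=9: 1 | 2 | 3 | 4 | 5 | 6 | 6 | 7 | 8 | 8 | 8 | 9
  i=10: 1 | 2 | 3 | 4 | 5 | 6 | 7 | 8 | 9 | 9 | 9 | 10
  i=11: 1 | 2 | 3 | 4 | 5 | 6 | 7 | 8 | 9 | 9 | 10 | 11
  i=12: 1 | 2 | 3 | 4 | 5 | 6 | 7 | 8 | 9 | 10 | 11 | 12

hence w(1..12) = (4, 9, 1, 8, 3, 5, 12, 2, 6, 7, 11, 10).

Rothe diagram D(w) (23 cells), 8 SE-corners (essential conditions):

[(2, 3, 0), (2, 8, 1), (4, 3, 1), (4, 7, 2), (7, 2, 1), (7, 7, 4), (7, 11, 6), (11, 10, 9)]


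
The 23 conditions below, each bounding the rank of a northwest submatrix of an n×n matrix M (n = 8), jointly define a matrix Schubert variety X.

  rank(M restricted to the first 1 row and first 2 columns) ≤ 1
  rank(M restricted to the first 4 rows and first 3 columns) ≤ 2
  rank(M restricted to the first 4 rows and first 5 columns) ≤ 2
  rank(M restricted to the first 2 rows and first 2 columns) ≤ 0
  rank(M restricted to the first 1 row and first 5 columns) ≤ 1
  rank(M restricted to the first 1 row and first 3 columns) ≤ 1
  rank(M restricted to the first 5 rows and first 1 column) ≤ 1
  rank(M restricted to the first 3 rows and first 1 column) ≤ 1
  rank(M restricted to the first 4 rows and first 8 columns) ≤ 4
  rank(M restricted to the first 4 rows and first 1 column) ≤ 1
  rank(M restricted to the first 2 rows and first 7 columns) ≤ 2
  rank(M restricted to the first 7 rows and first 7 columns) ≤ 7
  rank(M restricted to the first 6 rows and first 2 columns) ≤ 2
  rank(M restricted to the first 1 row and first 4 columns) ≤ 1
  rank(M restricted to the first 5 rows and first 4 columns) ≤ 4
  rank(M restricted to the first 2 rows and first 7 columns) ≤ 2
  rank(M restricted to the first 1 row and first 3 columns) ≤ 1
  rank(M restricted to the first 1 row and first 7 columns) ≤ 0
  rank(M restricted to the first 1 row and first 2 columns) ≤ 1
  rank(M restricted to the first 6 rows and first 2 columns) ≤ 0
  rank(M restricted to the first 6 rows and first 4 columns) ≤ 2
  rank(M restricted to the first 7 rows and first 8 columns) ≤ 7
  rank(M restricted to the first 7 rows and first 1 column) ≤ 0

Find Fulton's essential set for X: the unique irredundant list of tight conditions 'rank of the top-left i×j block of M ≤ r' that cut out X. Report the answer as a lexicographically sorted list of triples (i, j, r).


Computing R[i][j] = min implied NW-rank bound (n=8, 23 conditions):

  R[1]: 0 | 0 | 0 | 0 | 0 | 0 | 0 | 1
  R[2]: 0 | 0 | 1 | 1 | 1 | 1 | 1 | 2
  R[3]: 0 | 0 | 1 | 2 | 2 | 2 | 2 | 3
  R[4]: 0 | 0 | 1 | 2 | 2 | 3 | 3 | 4
  R[5]: 0 | 0 | 1 | 2 | 3 | 4 | 4 | 5
  R[6]: 0 | 0 | 1 | 2 | 3 | 4 | 5 | 6
  R[7]: 0 | 1 | 2 | 3 | 4 | 5 | 6 | 7
  R[8]: 1 | 2 | 3 | 4 | 5 | 6 | 7 | 8

so w = (8, 3, 4, 6, 5, 7, 2, 1).

|D(w)|=19, |Ess(w)|=4:

[(1, 7, 0), (4, 5, 2), (6, 2, 0), (7, 1, 0)]


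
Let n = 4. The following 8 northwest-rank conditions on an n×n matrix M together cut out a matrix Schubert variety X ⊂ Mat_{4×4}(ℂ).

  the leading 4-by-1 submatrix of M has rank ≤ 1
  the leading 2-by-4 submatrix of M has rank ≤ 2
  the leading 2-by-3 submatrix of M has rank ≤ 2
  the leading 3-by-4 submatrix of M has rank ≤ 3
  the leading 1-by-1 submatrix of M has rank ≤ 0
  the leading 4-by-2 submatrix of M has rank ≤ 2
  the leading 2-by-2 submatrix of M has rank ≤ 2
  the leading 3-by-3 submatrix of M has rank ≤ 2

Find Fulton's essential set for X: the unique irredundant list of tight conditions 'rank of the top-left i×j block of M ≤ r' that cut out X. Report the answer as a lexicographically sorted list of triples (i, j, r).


The tightest implied rank at each (i,j), from the 8 conditions:

  R[1]: 0 | 1 | 1 | 1
  R[2]: 1 | 2 | 2 | 2
  R[3]: 1 | 2 | 2 | 3
  R[4]: 1 | 2 | 3 | 4

giving w = (2, 1, 4, 3) via Δ²R.

D(w) has 2 cells with 2 SE-corners; essential set:

[(1, 1, 0), (3, 3, 2)]


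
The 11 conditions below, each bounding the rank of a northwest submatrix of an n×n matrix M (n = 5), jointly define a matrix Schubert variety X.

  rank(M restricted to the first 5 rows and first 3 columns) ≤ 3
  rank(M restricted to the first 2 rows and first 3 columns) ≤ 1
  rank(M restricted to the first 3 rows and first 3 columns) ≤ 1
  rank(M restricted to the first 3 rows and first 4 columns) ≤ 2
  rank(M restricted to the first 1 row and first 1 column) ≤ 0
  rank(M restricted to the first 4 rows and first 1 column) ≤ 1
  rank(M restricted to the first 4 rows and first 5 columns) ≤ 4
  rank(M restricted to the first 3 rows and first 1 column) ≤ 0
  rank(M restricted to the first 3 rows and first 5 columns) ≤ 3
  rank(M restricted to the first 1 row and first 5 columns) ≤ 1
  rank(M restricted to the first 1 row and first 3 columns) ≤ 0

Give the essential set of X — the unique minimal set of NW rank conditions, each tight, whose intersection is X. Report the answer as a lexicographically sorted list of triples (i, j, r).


Recovering R(i,j) via the rank-extension bound from the 11 conditions:

  i=1: 0 | 0 | 0 | 1 | 1
  i=2: 0 | 1 | 1 | 2 | 2
  i=3: 0 | 1 | 1 | 2 | 3
  i=4: 1 | 2 | 2 | 3 | 4
  i=5: 1 | 2 | 3 | 4 | 5

reading off 1-entries of Δ²R: w = (4, 2, 5, 1, 3).

D(w) has 6 cells with 3 SE-corners; essential set:

[(1, 3, 0), (3, 1, 0), (3, 3, 1)]


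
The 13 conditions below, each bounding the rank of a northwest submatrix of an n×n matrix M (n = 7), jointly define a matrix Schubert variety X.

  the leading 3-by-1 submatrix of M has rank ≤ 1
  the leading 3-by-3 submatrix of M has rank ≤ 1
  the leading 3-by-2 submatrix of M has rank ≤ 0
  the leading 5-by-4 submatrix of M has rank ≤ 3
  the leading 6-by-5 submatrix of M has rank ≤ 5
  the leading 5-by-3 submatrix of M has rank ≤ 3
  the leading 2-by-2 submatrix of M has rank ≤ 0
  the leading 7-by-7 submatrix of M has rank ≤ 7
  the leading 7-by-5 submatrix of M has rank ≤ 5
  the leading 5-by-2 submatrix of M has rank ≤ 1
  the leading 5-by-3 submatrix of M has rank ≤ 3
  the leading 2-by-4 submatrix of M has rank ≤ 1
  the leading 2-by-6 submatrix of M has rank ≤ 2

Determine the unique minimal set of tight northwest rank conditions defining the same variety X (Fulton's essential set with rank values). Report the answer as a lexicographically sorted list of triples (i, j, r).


Propagating the 13 rank bounds to every northwest block:

  row 1: 0  0  1  1  1  1  1
  row 2: 0  0  1  1  2  2  2
  row 3: 0  0  1  2  3  3  3
  row 4: 1  1  2  3  4  4  4
  row 5: 1  1  2  3  4  5  5
  row 6: 1  2  3  4  5  6  6
  row 7: 1  2  3  4  5  6  7

hence w(1..7) = (3, 5, 4, 1, 6, 2, 7).

Rothe diagram D(w) (8 cells), 3 SE-corners (essential conditions):

[(2, 4, 1), (3, 2, 0), (5, 2, 1)]


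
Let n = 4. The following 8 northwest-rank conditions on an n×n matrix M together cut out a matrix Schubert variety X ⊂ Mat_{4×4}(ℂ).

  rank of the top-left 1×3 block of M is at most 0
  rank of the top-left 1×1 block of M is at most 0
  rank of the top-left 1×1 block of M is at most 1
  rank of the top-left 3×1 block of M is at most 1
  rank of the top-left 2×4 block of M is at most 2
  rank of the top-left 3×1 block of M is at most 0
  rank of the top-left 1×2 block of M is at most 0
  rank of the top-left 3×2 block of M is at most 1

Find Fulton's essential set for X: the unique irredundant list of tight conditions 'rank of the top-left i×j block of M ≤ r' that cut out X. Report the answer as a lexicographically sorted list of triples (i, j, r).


Computing R[i][j] = min implied NW-rank bound (n=4, 8 conditions):

  0 | 0 | 0 | 1
  0 | 1 | 1 | 2
  0 | 1 | 2 | 3
  1 | 2 | 3 | 4

second differences of R give the permutation w = (4, 2, 3, 1).

D(w) has 5 cells with 2 SE-corners; essential set:

[(1, 3, 0), (3, 1, 0)]


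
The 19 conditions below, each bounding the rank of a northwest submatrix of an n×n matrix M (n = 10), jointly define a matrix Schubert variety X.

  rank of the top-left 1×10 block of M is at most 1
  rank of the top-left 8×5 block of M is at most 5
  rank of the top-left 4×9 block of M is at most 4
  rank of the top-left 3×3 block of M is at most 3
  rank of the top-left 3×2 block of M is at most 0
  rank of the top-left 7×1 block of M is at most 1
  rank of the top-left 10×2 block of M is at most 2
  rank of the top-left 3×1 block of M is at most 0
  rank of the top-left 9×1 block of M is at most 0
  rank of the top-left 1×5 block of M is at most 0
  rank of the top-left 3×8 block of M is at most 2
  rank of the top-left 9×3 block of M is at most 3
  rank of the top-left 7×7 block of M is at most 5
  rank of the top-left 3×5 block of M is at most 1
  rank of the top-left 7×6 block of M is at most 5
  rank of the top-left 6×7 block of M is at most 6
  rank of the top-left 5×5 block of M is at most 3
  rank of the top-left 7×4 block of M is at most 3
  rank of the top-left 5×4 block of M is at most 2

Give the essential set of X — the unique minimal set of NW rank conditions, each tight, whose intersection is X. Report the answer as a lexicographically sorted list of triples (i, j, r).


Reconstructing r_w from the 19 given conditions:

  0, 0, 0, 0, 0, 1, 1, 1, 1, 1
  0, 0, 1, 1, 1, 2, 2, 2, 2, 2
  0, 0, 1, 1, 1, 2, 2, 2, 3, 3
  0, 1, 2, 2, 2, 3, 3, 3, 4, 4
  0, 1, 2, 2, 3, 4, 4, 4, 5, 5
  0, 1, 2, 3, 4, 5, 5, 5, 6, 6
  0, 1, 2, 3, 4, 5, 5, 6, 7, 7
  0, 1, 2, 3, 4, 5, 6, 7, 8, 8
  0, 1, 2, 3, 4, 5, 6, 7, 8, 9
  1, 2, 3, 4, 5, 6, 7, 8, 9, 10

reading off 1-entries of Δ²R: w = (6, 3, 9, 2, 5, 4, 8, 7, 10, 1).

7 SE-corners of the 21-cell Rothe diagram give Ess(w):

[(1, 5, 0), (3, 2, 0), (3, 5, 1), (3, 8, 2), (5, 4, 2), (7, 7, 5), (9, 1, 0)]


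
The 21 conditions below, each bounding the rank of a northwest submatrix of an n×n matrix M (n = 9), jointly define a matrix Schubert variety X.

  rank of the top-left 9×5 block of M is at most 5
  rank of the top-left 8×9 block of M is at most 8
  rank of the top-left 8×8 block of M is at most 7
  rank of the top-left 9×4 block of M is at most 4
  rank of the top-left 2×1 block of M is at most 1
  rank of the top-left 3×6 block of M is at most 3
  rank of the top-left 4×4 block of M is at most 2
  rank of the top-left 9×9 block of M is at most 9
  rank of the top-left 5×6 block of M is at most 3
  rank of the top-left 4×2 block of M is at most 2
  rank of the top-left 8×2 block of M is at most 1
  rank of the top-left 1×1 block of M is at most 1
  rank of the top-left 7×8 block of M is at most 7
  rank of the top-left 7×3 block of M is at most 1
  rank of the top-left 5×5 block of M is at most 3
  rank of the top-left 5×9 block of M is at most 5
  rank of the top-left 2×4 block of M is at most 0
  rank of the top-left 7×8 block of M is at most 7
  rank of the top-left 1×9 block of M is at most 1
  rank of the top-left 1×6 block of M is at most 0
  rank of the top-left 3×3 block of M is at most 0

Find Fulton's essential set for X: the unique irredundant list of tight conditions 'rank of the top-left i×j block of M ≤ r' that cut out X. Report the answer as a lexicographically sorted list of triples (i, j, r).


Reconstructing r_w from the 21 given conditions:

  i=1: 0 | 0 | 0 | 0 | 0 | 0 | 1 | 1 | 1
  i=2: 0 | 0 | 0 | 0 | 1 | 1 | 2 | 2 | 2
  i=3: 0 | 0 | 0 | 1 | 2 | 2 | 3 | 3 | 3
  i=4: 1 | 1 | 1 | 2 | 3 | 3 | 4 | 4 | 4
  i=5: 1 | 1 | 1 | 2 | 3 | 3 | 4 | 5 | 5
  i=6: 1 | 1 | 1 | 2 | 3 | 4 | 5 | 6 | 6
  i=7: 1 | 1 | 1 | 2 | 3 | 4 | 5 | 6 | 7
  i=8: 1 | 1 | 2 | 3 | 4 | 5 | 6 | 7 | 8
  i=9: 1 | 2 | 3 | 4 | 5 | 6 | 7 | 8 | 9

hence w(1..9) = (7, 5, 4, 1, 8, 6, 9, 3, 2).

|D(w)|=21, |Ess(w)|=6:

[(1, 6, 0), (2, 4, 0), (3, 3, 0), (5, 6, 3), (7, 3, 1), (8, 2, 1)]


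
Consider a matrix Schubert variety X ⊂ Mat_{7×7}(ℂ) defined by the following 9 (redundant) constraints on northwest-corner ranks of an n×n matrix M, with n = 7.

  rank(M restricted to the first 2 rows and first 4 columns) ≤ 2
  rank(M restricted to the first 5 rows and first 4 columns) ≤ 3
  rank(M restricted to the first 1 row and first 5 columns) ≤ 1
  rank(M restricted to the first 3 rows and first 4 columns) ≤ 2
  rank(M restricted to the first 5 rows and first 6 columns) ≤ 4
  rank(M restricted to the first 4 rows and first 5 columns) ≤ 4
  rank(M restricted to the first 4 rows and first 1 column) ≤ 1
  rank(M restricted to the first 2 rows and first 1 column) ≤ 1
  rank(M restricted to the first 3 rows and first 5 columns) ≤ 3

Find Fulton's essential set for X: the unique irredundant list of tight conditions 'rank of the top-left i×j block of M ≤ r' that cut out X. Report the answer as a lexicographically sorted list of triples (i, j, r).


Propagating the 9 rank bounds to every northwest block:

  row 1: 1 1 1 1 1 1 1
  row 2: 1 2 2 2 2 2 2
  row 3: 1 2 2 2 3 3 3
  row 4: 1 2 3 3 4 4 4
  row 5: 1 2 3 3 4 4 5
  row 6: 1 2 3 4 5 5 6
  row 7: 1 2 3 4 5 6 7

giving w = (1, 2, 5, 3, 7, 4, 6) via Δ²R.

ℓ(w)=4; the 3 essential cells (i,j,r):

[(3, 4, 2), (5, 4, 3), (5, 6, 4)]
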